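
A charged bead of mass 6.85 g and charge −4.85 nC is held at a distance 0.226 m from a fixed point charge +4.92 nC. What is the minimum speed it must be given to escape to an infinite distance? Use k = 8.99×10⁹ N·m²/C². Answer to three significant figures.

To just escape, total mechanical energy must reach zero at infinity: ½mv²_min + U = 0, so ½mv²_min = −U = |kQq|/r.
|U| = |kQq|/r = (8.99×10⁹ N·m²/C²)(4.92×10⁻⁹)(4.85×10⁻⁹)/(0.226) = 9.49×10⁻⁷ J.
v_min = √(2|U|/m) = √(2·9.49×10⁻⁷/6.85×10⁻³) = 0.0166 m/s.

0.0166 m/s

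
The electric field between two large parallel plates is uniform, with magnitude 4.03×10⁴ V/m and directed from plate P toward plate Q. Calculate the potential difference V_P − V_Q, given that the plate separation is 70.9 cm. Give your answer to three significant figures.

In a uniform field, potential decreases in the direction of E: ΔV = −E·d for a displacement d parallel to E.
Going from Q to P is a displacement of 70.9 cm opposite to the field, so V_P − V_Q = +Ed = 2.86×10⁴ V.

2.86×10⁴ V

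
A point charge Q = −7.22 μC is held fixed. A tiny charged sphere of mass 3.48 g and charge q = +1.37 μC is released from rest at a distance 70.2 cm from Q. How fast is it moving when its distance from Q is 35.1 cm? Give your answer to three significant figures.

Only the electrostatic force acts, so mechanical energy is conserved: ½mv² = U₁ − U₂ = kQq(1/r₁ − 1/r₂).
U₁ − U₂ = (8.99×10⁹ N·m²/C²)(-7.22×10⁻⁶ C)(1.37×10⁻⁶ C)(1/0.702 − 1/0.351) = 0.127 J.
v = √(2·0.127/3.48×10⁻³) = 8.53 m/s.

8.53 m/s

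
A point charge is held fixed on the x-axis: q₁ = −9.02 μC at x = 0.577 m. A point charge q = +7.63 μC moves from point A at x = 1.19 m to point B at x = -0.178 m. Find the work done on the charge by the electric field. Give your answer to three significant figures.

The work done by the electric force is W_field = −ΔU = −q(V_B − V_A) = q(V_A − V_B).
At A: distance to the source charge is 0.613 m; V_A = kq₁/r = -1.32×10⁵ V.
At B: distance to the source charge is 0.755 m; V_B = kq₁/r = -1.07×10⁵ V.
ΔV = V_B − V_A = 2.49×10⁴ V.
W_field = −qΔV = −(7.63×10⁻⁶ C)(2.49×10⁴ V) = -0.190 J.

-0.190 J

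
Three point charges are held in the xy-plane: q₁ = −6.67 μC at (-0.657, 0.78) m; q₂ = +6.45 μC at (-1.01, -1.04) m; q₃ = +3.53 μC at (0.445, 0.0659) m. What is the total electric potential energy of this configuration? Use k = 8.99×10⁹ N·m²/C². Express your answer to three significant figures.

The work to assemble the configuration equals its total potential energy, U = Σ kqᵢqⱼ/rᵢⱼ over all pairs.
Pair separations: r₁₂ = 1.85 m, r₁₃ = 1.31 m, r₂₃ = 1.83 m.
U = (-0.209) + (-0.161) + (0.112) = -0.258 J.

-0.258 J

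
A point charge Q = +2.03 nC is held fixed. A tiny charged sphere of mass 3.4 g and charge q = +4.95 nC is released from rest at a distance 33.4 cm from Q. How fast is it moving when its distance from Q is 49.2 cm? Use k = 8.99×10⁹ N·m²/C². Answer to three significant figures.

Only the electrostatic force acts, so mechanical energy is conserved: ½mv² = U₁ − U₂ = kQq(1/r₁ − 1/r₂).
U₁ − U₂ = (8.99×10⁹ N·m²/C²)(2.03×10⁻⁹ C)(4.95×10⁻⁹ C)(1/0.334 − 1/0.492) = 8.69×10⁻⁸ J.
v = √(2·8.69×10⁻⁸/3.40×10⁻³) = 7.15×10⁻³ m/s.

7.15×10⁻³ m/s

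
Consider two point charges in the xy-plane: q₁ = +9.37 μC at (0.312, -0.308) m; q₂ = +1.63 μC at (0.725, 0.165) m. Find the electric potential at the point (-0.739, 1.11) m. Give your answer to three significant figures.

5.61×10⁴ V

Electric potential is a scalar, so the contributions from each charge add algebraically: V = Σ kqᵢ/rᵢ.
Distances from the field point to each charge: r₁ = 1.77 m, r₂ = 1.74 m.
V = k[(9.37×10⁻⁶)/(1.77) + (1.63×10⁻⁶)/(1.74)] = 5.61×10⁴ V.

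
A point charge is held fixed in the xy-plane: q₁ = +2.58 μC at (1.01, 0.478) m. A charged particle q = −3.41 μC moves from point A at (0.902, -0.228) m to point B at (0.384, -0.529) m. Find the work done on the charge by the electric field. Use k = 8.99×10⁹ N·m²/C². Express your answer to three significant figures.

The work done by the electric force is W_field = −ΔU = −q(V_B − V_A) = q(V_A − V_B).
At A: distance to the source charge is 0.714 m; V_A = kq₁/r = 3.25×10⁴ V.
At B: distance to the source charge is 1.19 m; V_B = kq₁/r = 1.96×10⁴ V.
ΔV = V_B − V_A = -1.29×10⁴ V.
W_field = −qΔV = −(-3.41×10⁻⁶ C)(-1.29×10⁴ V) = -0.0440 J.

-0.0440 J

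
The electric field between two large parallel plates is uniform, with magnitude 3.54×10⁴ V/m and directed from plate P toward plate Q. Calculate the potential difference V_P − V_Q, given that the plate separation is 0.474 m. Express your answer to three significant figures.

1.68×10⁴ V

In a uniform field, potential decreases in the direction of E: ΔV = −E·d for a displacement d parallel to E.
Going from Q to P is a displacement of 0.474 m opposite to the field, so V_P − V_Q = +Ed = 1.68×10⁴ V.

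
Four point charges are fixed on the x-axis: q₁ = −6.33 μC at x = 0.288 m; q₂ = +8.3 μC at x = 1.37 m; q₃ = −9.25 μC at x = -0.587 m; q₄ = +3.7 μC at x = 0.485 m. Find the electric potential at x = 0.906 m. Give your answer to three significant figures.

The total potential is the scalar sum of each charge's contribution, V = Σ kqᵢ/rᵢ.
Distances from the field point to each charge: r₁ = 0.618 m, r₂ = 0.464 m, r₃ = 1.49 m, r₄ = 0.421 m.
V = k[(-6.33×10⁻⁶)/(0.618) + (8.30×10⁻⁶)/(0.464) + (-9.25×10⁻⁶)/(1.49) + (3.70×10⁻⁶)/(0.421)] = 9.20×10⁴ V.

9.20×10⁴ V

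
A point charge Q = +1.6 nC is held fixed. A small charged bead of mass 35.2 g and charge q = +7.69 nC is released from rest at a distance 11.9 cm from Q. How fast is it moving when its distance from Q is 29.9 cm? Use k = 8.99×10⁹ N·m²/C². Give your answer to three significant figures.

Only the electrostatic force acts, so mechanical energy is conserved: ½mv² = U₁ − U₂ = kQq(1/r₁ − 1/r₂).
U₁ − U₂ = (8.99×10⁹ N·m²/C²)(1.60×10⁻⁹ C)(7.69×10⁻⁹ C)(1/0.119 − 1/0.299) = 5.60×10⁻⁷ J.
v = √(2·5.60×10⁻⁷/0.0352) = 5.64×10⁻³ m/s.

5.64×10⁻³ m/s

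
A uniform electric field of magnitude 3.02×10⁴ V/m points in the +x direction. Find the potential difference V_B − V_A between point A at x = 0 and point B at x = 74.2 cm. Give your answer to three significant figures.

In a uniform field, potential decreases in the direction of E: V_B − V_A = −E·Δx.
V_B − V_A = −(3.02×10⁴ V/m)(0.742 m) = -2.24×10⁴ V.

-2.24×10⁴ V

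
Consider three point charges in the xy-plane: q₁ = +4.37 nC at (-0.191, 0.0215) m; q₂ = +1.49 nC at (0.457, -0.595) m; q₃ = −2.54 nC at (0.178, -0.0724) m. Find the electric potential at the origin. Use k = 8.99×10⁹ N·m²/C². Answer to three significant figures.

103 V

Electric potential is a scalar, so the contributions from each charge add algebraically: V = Σ kqᵢ/rᵢ.
Distances from the field point to each charge: r₁ = 0.192 m, r₂ = 0.750 m, r₃ = 0.192 m.
V = k[(4.37×10⁻⁹)/(0.192) + (1.49×10⁻⁹)/(0.750) + (-2.54×10⁻⁹)/(0.192)] = 103 V.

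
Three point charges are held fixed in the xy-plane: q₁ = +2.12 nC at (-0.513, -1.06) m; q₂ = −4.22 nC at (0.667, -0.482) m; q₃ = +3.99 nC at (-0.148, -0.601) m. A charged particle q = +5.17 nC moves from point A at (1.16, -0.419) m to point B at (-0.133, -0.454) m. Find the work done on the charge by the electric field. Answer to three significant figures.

-1.35×10⁻⁶ J

The work done by the electric force is W_field = −ΔU = −q(V_B − V_A) = q(V_A − V_B).
At A: distances to the source charges are 1.79 m, 0.497 m, 1.32 m; V_A = Σ kqᵢ/rᵢ = -38.5 V.
At B: distances to the source charges are 0.715 m, 0.800 m, 0.148 m; V_B = Σ kqᵢ/rᵢ = 222 V.
ΔV = V_B − V_A = 261 V.
W_field = −qΔV = −(5.17×10⁻⁹ C)(261 V) = -1.35×10⁻⁶ J.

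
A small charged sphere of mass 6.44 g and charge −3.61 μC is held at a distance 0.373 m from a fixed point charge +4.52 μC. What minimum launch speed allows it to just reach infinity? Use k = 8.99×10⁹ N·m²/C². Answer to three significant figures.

To just escape, total mechanical energy must reach zero at infinity: ½mv²_min + U = 0, so ½mv²_min = −U = |kQq|/r.
|U| = |kQq|/r = (8.99×10⁹ N·m²/C²)(4.52×10⁻⁶)(3.61×10⁻⁶)/(0.373) = 0.393 J.
v_min = √(2|U|/m) = √(2·0.393/6.44×10⁻³) = 11.1 m/s.

11.1 m/s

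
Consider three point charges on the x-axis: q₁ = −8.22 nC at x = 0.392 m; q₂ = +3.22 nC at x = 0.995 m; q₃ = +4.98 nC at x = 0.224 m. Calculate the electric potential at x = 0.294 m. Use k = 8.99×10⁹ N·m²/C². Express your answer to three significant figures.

The total potential is the scalar sum of each charge's contribution, V = Σ kqᵢ/rᵢ.
Distances from the field point to each charge: r₁ = 0.0980 m, r₂ = 0.701 m, r₃ = 0.0700 m.
V = k[(-8.22×10⁻⁹)/(0.0980) + (3.22×10⁻⁹)/(0.701) + (4.98×10⁻⁹)/(0.0700)] = -73.2 V.

-73.2 V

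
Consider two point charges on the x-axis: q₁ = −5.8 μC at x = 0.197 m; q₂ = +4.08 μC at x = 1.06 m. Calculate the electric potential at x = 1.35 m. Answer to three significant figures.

8.13×10⁴ V

Electric potential is a scalar, so the contributions from each charge add algebraically: V = Σ kqᵢ/rᵢ.
Distances from the field point to each charge: r₁ = 1.15 m, r₂ = 0.290 m.
V = k[(-5.80×10⁻⁶)/(1.15) + (4.08×10⁻⁶)/(0.290)] = 8.13×10⁴ V.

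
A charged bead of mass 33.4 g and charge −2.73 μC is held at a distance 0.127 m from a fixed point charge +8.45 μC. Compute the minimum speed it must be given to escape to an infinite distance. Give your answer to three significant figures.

To just escape, total mechanical energy must reach zero at infinity: ½mv²_min + U = 0, so ½mv²_min = −U = |kQq|/r.
|U| = |kQq|/r = (8.99×10⁹ N·m²/C²)(8.45×10⁻⁶)(2.73×10⁻⁶)/(0.127) = 1.63 J.
v_min = √(2|U|/m) = √(2·1.63/0.0334) = 9.89 m/s.

9.89 m/s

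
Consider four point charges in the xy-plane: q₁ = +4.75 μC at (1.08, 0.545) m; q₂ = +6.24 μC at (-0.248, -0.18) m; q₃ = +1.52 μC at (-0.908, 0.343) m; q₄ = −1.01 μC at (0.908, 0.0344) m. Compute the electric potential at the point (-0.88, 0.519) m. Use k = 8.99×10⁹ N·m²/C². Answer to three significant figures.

1.53×10⁵ V

The total potential is the scalar sum of each charge's contribution, V = Σ kqᵢ/rᵢ.
Distances from the field point to each charge: r₁ = 1.96 m, r₂ = 0.942 m, r₃ = 0.178 m, r₄ = 1.85 m.
V = k[(4.75×10⁻⁶)/(1.96) + (6.24×10⁻⁶)/(0.942) + (1.52×10⁻⁶)/(0.178) + (-1.01×10⁻⁶)/(1.85)] = 1.53×10⁵ V.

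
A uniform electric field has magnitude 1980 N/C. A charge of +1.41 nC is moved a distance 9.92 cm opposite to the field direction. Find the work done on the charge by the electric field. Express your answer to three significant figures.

-2.77×10⁻⁷ J

The potential change for a displacement 9.92 cm opposite to the field direction is ΔV = +Ed = 196 V.
W_field = −qΔV = -2.77×10⁻⁷ J.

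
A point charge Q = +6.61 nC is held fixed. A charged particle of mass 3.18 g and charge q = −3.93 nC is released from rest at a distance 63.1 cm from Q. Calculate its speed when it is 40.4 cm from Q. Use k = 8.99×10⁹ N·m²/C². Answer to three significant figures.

Only the electrostatic force acts, so mechanical energy is conserved: ½mv² = U₁ − U₂ = kQq(1/r₁ − 1/r₂).
U₁ − U₂ = (8.99×10⁹ N·m²/C²)(6.61×10⁻⁹ C)(-3.93×10⁻⁹ C)(1/0.631 − 1/0.404) = 2.08×10⁻⁷ J.
v = √(2·2.08×10⁻⁷/3.18×10⁻³) = 0.0114 m/s.

0.0114 m/s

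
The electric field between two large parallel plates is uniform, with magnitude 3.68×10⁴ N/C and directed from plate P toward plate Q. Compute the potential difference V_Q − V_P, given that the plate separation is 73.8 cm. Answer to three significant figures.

In a uniform field, potential decreases in the direction of E: ΔV = −E·d for a displacement d parallel to E.
Going from P to Q is a displacement of 73.8 cm along the field, so V_Q − V_P = −Ed = -2.72×10⁴ V.

-2.72×10⁴ V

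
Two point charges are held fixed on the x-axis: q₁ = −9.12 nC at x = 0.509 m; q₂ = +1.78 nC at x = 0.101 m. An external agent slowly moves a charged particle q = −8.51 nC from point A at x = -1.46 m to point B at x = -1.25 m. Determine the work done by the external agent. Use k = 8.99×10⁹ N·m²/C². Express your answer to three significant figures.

For quasistatic motion the external work equals the change in potential energy: W_ext = qΔV = q(V_B − V_A).
At A: distances to the source charges are 1.97 m, 1.56 m; V_A = Σ kqᵢ/rᵢ = -31.4 V.
At B: distances to the source charges are 1.76 m, 1.35 m; V_B = Σ kqᵢ/rᵢ = -34.8 V.
ΔV = V_B − V_A = -3.38 V.
W_ext = qΔV = (-8.51×10⁻⁹ C)(-3.38 V) = 2.87×10⁻⁸ J.

2.87×10⁻⁸ J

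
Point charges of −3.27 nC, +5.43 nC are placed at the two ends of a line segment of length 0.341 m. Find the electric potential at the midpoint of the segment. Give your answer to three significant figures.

114 V

Electric potential is a scalar, so the contributions from each charge add algebraically: V = Σ kqᵢ/rᵢ.
Each charge is 0.171 m from the midpoint.
V = k[(-3.27×10⁻⁹)/(0.171) + (5.43×10⁻⁹)/(0.171)] = 114 V.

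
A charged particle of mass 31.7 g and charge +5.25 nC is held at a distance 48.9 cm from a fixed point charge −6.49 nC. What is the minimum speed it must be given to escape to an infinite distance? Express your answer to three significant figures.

To just escape, total mechanical energy must reach zero at infinity: ½mv²_min + U = 0, so ½mv²_min = −U = |kQq|/r.
|U| = |kQq|/r = (8.99×10⁹ N·m²/C²)(6.49×10⁻⁹)(5.25×10⁻⁹)/(0.489) = 6.26×10⁻⁷ J.
v_min = √(2|U|/m) = √(2·6.26×10⁻⁷/0.0317) = 6.29×10⁻³ m/s.

6.29×10⁻³ m/s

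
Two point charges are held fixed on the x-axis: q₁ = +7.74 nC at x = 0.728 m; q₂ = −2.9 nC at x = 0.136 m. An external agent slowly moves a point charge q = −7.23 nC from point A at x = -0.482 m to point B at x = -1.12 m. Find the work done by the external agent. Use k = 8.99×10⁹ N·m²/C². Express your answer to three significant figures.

For quasistatic motion the external work equals the change in potential energy: W_ext = qΔV = q(V_B − V_A).
At A: distances to the source charges are 1.21 m, 0.618 m; V_A = Σ kqᵢ/rᵢ = 15.3 V.
At B: distances to the source charges are 1.85 m, 1.26 m; V_B = Σ kqᵢ/rᵢ = 16.9 V.
ΔV = V_B − V_A = 1.58 V.
W_ext = qΔV = (-7.23×10⁻⁹ C)(1.58 V) = -1.14×10⁻⁸ J.

-1.14×10⁻⁸ J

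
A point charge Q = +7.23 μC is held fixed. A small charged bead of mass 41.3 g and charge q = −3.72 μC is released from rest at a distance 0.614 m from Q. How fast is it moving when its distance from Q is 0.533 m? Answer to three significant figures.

Only the electrostatic force acts, so mechanical energy is conserved: ½mv² = U₁ − U₂ = kQq(1/r₁ − 1/r₂).
U₁ − U₂ = (8.99×10⁹ N·m²/C²)(7.23×10⁻⁶ C)(-3.72×10⁻⁶ C)(1/0.614 − 1/0.533) = 0.0598 J.
v = √(2·0.0598/0.0413) = 1.70 m/s.

1.70 m/s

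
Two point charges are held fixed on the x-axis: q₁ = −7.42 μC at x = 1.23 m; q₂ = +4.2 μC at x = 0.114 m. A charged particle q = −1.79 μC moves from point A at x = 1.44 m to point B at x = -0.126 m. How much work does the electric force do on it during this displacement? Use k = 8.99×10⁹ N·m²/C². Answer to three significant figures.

0.711 J

The work done by the electric force is W_field = −ΔU = −q(V_B − V_A) = q(V_A − V_B).
At A: distances to the source charges are 0.210 m, 1.33 m; V_A = Σ kqᵢ/rᵢ = -2.89×10⁵ V.
At B: distances to the source charges are 1.36 m, 0.240 m; V_B = Σ kqᵢ/rᵢ = 1.08×10⁵ V.
ΔV = V_B − V_A = 3.97×10⁵ V.
W_field = −qΔV = −(-1.79×10⁻⁶ C)(3.97×10⁵ V) = 0.711 J.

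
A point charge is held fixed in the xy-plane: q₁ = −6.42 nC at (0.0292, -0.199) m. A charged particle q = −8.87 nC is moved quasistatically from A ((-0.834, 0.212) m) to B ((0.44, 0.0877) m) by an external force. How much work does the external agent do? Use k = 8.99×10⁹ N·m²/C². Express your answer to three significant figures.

For quasistatic motion the external work equals the change in potential energy: W_ext = qΔV = q(V_B − V_A).
At A: distance to the source charge is 0.956 m; V_A = kq₁/r = -60.4 V.
At B: distance to the source charge is 0.501 m; V_B = kq₁/r = -115 V.
ΔV = V_B − V_A = -54.8 V.
W_ext = qΔV = (-8.87×10⁻⁹ C)(-54.8 V) = 4.86×10⁻⁷ J.

4.86×10⁻⁷ J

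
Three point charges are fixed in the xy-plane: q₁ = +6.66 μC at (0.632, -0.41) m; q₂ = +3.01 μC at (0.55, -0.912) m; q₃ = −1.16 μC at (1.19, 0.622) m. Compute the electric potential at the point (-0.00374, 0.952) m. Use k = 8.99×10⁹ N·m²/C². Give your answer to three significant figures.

Electric potential is a scalar, so the contributions from each charge add algebraically: V = Σ kqᵢ/rᵢ.
Distances from the field point to each charge: r₁ = 1.50 m, r₂ = 1.94 m, r₃ = 1.24 m.
V = k[(6.66×10⁻⁶)/(1.50) + (3.01×10⁻⁶)/(1.94) + (-1.16×10⁻⁶)/(1.24)] = 4.53×10⁴ V.

4.53×10⁴ V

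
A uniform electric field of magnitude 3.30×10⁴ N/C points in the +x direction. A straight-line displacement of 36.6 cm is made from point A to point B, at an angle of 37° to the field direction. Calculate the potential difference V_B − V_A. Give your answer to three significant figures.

-9650 V

Only the component of displacement along E changes the potential: ΔV = −E·d·cosθ.
ΔV = −(3.30×10⁴ V/m)(0.366 m)cos37° = -9650 V.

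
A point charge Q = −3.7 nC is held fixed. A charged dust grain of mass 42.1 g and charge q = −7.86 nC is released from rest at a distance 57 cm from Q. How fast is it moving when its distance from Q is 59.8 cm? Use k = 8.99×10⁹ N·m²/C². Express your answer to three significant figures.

Only the electrostatic force acts, so mechanical energy is conserved: ½mv² = U₁ − U₂ = kQq(1/r₁ − 1/r₂).
U₁ − U₂ = (8.99×10⁹ N·m²/C²)(-3.70×10⁻⁹ C)(-7.86×10⁻⁹ C)(1/0.570 − 1/0.598) = 2.15×10⁻⁸ J.
v = √(2·2.15×10⁻⁸/0.0421) = 1.01×10⁻³ m/s.

1.01×10⁻³ m/s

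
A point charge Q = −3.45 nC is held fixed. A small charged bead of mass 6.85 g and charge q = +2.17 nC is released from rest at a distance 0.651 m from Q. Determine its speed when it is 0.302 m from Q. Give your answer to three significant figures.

Only the electrostatic force acts, so mechanical energy is conserved: ½mv² = U₁ − U₂ = kQq(1/r₁ − 1/r₂).
U₁ − U₂ = (8.99×10⁹ N·m²/C²)(-3.45×10⁻⁹ C)(2.17×10⁻⁹ C)(1/0.651 − 1/0.302) = 1.19×10⁻⁷ J.
v = √(2·1.19×10⁻⁷/6.85×10⁻³) = 5.91×10⁻³ m/s.

5.91×10⁻³ m/s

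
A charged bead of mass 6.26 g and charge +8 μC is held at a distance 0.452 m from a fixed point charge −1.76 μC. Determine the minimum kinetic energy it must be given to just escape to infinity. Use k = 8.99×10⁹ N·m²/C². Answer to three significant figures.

0.280 J

To just escape, total mechanical energy must reach zero at infinity: ½mv²_min + U = 0, so ½mv²_min = −U = |kQq|/r.
|U| = |kQq|/r = (8.99×10⁹ N·m²/C²)(1.76×10⁻⁶)(8.00×10⁻⁶)/(0.452) = 0.280 J.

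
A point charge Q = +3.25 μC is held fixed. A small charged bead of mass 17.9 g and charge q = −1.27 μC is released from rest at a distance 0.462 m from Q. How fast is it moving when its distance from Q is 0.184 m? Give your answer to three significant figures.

Only the electrostatic force acts, so mechanical energy is conserved: ½mv² = U₁ − U₂ = kQq(1/r₁ − 1/r₂).
U₁ − U₂ = (8.99×10⁹ N·m²/C²)(3.25×10⁻⁶ C)(-1.27×10⁻⁶ C)(1/0.462 − 1/0.184) = 0.121 J.
v = √(2·0.121/0.0179) = 3.68 m/s.

3.68 m/s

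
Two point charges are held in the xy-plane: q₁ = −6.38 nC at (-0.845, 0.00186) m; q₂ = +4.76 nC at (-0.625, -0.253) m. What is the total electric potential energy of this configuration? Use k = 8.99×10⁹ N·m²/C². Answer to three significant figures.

-8.11×10⁻⁷ J

The work to assemble the configuration equals its total potential energy, U = Σ kqᵢqⱼ/rᵢⱼ over all pairs.
Pair separations: r₁₂ = 0.337 m.
U = (-8.11×10⁻⁷) = -8.11×10⁻⁷ J.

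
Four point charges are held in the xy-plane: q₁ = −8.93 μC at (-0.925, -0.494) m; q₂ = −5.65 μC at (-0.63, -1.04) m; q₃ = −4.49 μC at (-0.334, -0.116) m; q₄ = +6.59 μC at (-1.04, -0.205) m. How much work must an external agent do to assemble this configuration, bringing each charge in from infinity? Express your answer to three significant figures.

The assembly work is the sum of pairwise potential energies, U = Σ_{i<j} kqᵢqⱼ/rᵢⱼ.
Pair separations: r₁₂ = 0.621 m, r₁₃ = 0.702 m, r₁₄ = 0.311 m, r₂₃ = 0.970 m, r₂₄ = 0.930 m, r₃₄ = 0.712 m.
Summing all 6 pair terms gives U = -0.955 J.

-0.955 J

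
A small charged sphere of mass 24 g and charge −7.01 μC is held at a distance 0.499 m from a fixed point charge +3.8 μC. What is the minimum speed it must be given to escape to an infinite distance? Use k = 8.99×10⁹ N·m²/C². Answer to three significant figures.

To just escape, total mechanical energy must reach zero at infinity: ½mv²_min + U = 0, so ½mv²_min = −U = |kQq|/r.
|U| = |kQq|/r = (8.99×10⁹ N·m²/C²)(3.80×10⁻⁶)(7.01×10⁻⁶)/(0.499) = 0.480 J.
v_min = √(2|U|/m) = √(2·0.480/0.0240) = 6.32 m/s.

6.32 m/s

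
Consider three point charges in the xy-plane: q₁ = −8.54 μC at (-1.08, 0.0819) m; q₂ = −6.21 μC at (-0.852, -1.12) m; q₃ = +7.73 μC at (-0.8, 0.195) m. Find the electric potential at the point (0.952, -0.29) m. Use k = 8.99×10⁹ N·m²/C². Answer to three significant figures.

-2.71×10⁴ V

Electric potential is a scalar, so the contributions from each charge add algebraically: V = Σ kqᵢ/rᵢ.
Distances from the field point to each charge: r₁ = 2.07 m, r₂ = 1.99 m, r₃ = 1.82 m.
V = k[(-8.54×10⁻⁶)/(2.07) + (-6.21×10⁻⁶)/(1.99) + (7.73×10⁻⁶)/(1.82)] = -2.71×10⁴ V.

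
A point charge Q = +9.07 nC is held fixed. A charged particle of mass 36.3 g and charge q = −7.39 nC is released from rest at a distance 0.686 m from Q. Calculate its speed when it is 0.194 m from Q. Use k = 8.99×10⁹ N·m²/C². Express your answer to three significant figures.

0.0111 m/s

Only the electrostatic force acts, so mechanical energy is conserved: ½mv² = U₁ − U₂ = kQq(1/r₁ − 1/r₂).
U₁ − U₂ = (8.99×10⁹ N·m²/C²)(9.07×10⁻⁹ C)(-7.39×10⁻⁹ C)(1/0.686 − 1/0.194) = 2.23×10⁻⁶ J.
v = √(2·2.23×10⁻⁶/0.0363) = 0.0111 m/s.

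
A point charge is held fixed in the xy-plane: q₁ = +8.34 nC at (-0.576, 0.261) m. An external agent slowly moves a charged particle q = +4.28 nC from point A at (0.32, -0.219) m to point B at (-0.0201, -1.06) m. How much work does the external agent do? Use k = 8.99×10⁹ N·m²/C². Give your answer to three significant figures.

For quasistatic motion the external work equals the change in potential energy: W_ext = qΔV = q(V_B − V_A).
At A: distance to the source charge is 1.02 m; V_A = kq₁/r = 73.8 V.
At B: distance to the source charge is 1.43 m; V_B = kq₁/r = 52.3 V.
ΔV = V_B − V_A = -21.4 V.
W_ext = qΔV = (4.28×10⁻⁹ C)(-21.4 V) = -9.18×10⁻⁸ J.

-9.18×10⁻⁸ J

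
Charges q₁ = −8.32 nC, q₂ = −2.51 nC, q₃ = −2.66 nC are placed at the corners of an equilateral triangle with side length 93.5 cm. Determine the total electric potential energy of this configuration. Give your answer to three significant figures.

4.78×10⁻⁷ J

The work to assemble the configuration equals its total potential energy, U = Σ kqᵢqⱼ/rᵢⱼ over all pairs.
All three pair separations equal the side length, 0.935 m.
U = (2.01×10⁻⁷) + (2.13×10⁻⁷) + (6.42×10⁻⁸) = 4.78×10⁻⁷ J.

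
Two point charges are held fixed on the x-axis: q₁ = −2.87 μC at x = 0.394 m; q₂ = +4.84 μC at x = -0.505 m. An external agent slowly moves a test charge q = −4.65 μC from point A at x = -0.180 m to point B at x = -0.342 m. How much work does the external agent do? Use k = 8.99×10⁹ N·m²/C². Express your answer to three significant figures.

-0.665 J

For quasistatic motion the external work equals the change in potential energy: W_ext = qΔV = q(V_B − V_A).
At A: distances to the source charges are 0.574 m, 0.325 m; V_A = Σ kqᵢ/rᵢ = 8.89×10⁴ V.
At B: distances to the source charges are 0.736 m, 0.163 m; V_B = Σ kqᵢ/rᵢ = 2.32×10⁵ V.
ΔV = V_B − V_A = 1.43×10⁵ V.
W_ext = qΔV = (-4.65×10⁻⁶ C)(1.43×10⁵ V) = -0.665 J.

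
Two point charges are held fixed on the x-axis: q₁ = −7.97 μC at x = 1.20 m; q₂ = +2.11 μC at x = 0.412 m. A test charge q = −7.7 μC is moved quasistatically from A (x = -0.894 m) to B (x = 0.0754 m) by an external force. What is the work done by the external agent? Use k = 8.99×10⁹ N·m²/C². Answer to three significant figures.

-0.0950 J

For quasistatic motion the external work equals the change in potential energy: W_ext = qΔV = q(V_B − V_A).
At A: distances to the source charges are 2.09 m, 1.31 m; V_A = Σ kqᵢ/rᵢ = -1.97×10⁴ V.
At B: distances to the source charges are 1.12 m, 0.337 m; V_B = Σ kqᵢ/rᵢ = -7360 V.
ΔV = V_B − V_A = 1.23×10⁴ V.
W_ext = qΔV = (-7.70×10⁻⁶ C)(1.23×10⁴ V) = -0.0950 J.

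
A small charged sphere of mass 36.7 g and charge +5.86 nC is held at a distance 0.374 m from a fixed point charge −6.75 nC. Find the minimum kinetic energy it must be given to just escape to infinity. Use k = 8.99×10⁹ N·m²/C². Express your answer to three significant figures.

To just escape, total mechanical energy must reach zero at infinity: ½mv²_min + U = 0, so ½mv²_min = −U = |kQq|/r.
|U| = |kQq|/r = (8.99×10⁹ N·m²/C²)(6.75×10⁻⁹)(5.86×10⁻⁹)/(0.374) = 9.51×10⁻⁷ J.

9.51×10⁻⁷ J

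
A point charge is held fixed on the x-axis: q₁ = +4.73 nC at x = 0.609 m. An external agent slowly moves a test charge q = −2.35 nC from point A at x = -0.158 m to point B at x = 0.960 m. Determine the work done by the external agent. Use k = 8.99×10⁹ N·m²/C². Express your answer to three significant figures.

-1.54×10⁻⁷ J

For quasistatic motion the external work equals the change in potential energy: W_ext = qΔV = q(V_B − V_A).
At A: distance to the source charge is 0.767 m; V_A = kq₁/r = 55.4 V.
At B: distance to the source charge is 0.351 m; V_B = kq₁/r = 121 V.
ΔV = V_B − V_A = 65.7 V.
W_ext = qΔV = (-2.35×10⁻⁹ C)(65.7 V) = -1.54×10⁻⁷ J.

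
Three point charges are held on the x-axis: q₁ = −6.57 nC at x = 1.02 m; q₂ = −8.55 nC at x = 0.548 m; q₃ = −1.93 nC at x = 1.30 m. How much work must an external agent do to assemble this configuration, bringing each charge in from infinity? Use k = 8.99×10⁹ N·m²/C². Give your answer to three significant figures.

The work to assemble the configuration equals its total potential energy, U = Σ kqᵢqⱼ/rᵢⱼ over all pairs.
Pair separations: r₁₂ = 0.472 m, r₁₃ = 0.280 m, r₂₃ = 0.752 m.
U = (1.07×10⁻⁶) + (4.07×10⁻⁷) + (1.97×10⁻⁷) = 1.67×10⁻⁶ J.

1.67×10⁻⁶ J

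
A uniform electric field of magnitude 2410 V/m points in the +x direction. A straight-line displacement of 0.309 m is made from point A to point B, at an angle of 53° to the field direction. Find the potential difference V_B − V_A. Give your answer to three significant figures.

-448 V

Only the component of displacement along E changes the potential: ΔV = −E·d·cosθ.
ΔV = −(2410 V/m)(0.309 m)cos53° = -448 V.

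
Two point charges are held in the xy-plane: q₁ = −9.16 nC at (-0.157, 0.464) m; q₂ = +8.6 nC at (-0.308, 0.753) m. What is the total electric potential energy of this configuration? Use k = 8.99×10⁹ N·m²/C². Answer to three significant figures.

-2.17×10⁻⁶ J

The assembly work is the sum of pairwise potential energies, U = Σ_{i<j} kqᵢqⱼ/rᵢⱼ.
Pair separations: r₁₂ = 0.326 m.
U = (-2.17×10⁻⁶) = -2.17×10⁻⁶ J.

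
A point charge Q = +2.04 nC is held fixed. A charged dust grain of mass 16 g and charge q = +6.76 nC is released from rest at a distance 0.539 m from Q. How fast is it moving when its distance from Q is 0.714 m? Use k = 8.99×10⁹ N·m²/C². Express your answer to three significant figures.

2.65×10⁻³ m/s

Only the electrostatic force acts, so mechanical energy is conserved: ½mv² = U₁ − U₂ = kQq(1/r₁ − 1/r₂).
U₁ − U₂ = (8.99×10⁹ N·m²/C²)(2.04×10⁻⁹ C)(6.76×10⁻⁹ C)(1/0.539 − 1/0.714) = 5.64×10⁻⁸ J.
v = √(2·5.64×10⁻⁸/0.0160) = 2.65×10⁻³ m/s.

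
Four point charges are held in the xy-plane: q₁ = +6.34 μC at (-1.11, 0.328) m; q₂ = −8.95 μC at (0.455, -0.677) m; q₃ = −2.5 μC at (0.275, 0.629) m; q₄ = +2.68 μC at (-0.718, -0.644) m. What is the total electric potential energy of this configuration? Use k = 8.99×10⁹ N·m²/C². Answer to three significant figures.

The work to assemble the configuration equals its total potential energy, U = Σ kqᵢqⱼ/rᵢⱼ over all pairs.
Pair separations: r₁₂ = 1.86 m, r₁₃ = 1.42 m, r₁₄ = 1.05 m, r₂₃ = 1.32 m, r₂₄ = 1.17 m, r₃₄ = 1.61 m.
Summing all 6 pair terms gives U = -0.298 J.

-0.298 J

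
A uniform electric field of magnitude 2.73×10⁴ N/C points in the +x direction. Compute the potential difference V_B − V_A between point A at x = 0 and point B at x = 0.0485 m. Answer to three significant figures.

In a uniform field, potential decreases in the direction of E: V_B − V_A = −E·Δx.
V_B − V_A = −(2.73×10⁴ V/m)(0.0485 m) = -1320 V.

-1320 V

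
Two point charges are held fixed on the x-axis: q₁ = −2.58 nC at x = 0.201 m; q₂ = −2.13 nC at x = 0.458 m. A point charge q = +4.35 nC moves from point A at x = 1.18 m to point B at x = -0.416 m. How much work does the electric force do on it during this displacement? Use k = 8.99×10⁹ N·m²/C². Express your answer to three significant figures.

4.04×10⁻⁸ J

The work done by the electric force is W_field = −ΔU = −q(V_B − V_A) = q(V_A − V_B).
At A: distances to the source charges are 0.979 m, 0.722 m; V_A = Σ kqᵢ/rᵢ = -50.2 V.
At B: distances to the source charges are 0.617 m, 0.874 m; V_B = Σ kqᵢ/rᵢ = -59.5 V.
ΔV = V_B − V_A = -9.29 V.
W_field = −qΔV = −(4.35×10⁻⁹ C)(-9.29 V) = 4.04×10⁻⁸ J.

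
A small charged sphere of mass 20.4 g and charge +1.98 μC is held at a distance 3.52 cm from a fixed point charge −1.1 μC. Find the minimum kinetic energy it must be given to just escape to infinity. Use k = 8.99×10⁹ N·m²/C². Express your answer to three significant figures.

0.556 J

To just escape, total mechanical energy must reach zero at infinity: ½mv²_min + U = 0, so ½mv²_min = −U = |kQq|/r.
|U| = |kQq|/r = (8.99×10⁹ N·m²/C²)(1.10×10⁻⁶)(1.98×10⁻⁶)/(0.0352) = 0.556 J.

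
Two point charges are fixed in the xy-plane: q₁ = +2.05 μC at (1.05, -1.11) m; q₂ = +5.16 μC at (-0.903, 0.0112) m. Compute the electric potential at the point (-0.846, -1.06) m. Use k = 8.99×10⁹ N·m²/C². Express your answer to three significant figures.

The total potential is the scalar sum of each charge's contribution, V = Σ kqᵢ/rᵢ.
Distances from the field point to each charge: r₁ = 1.90 m, r₂ = 1.07 m.
V = k[(2.05×10⁻⁶)/(1.90) + (5.16×10⁻⁶)/(1.07)] = 5.30×10⁴ V.

5.30×10⁴ V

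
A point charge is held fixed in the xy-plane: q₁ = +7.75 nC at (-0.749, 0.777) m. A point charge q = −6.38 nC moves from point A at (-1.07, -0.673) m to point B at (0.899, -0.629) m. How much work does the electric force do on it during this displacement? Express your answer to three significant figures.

-9.41×10⁻⁸ J

The work done by the electric force is W_field = −ΔU = −q(V_B − V_A) = q(V_A − V_B).
At A: distance to the source charge is 1.49 m; V_A = kq₁/r = 46.9 V.
At B: distance to the source charge is 2.17 m; V_B = kq₁/r = 32.2 V.
ΔV = V_B − V_A = -14.8 V.
W_field = −qΔV = −(-6.38×10⁻⁹ C)(-14.8 V) = -9.41×10⁻⁸ J.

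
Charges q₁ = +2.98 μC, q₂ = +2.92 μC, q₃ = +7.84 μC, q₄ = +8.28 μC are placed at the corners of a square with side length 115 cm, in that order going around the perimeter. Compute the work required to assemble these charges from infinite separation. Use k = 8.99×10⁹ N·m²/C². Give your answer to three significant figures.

The work to assemble the configuration equals its total potential energy, U = Σ kqᵢqⱼ/rᵢⱼ over all pairs.
The four side pairs have separation 1.15 m and the two diagonal pairs 1.63 m.
Summing all 6 pair terms gives U = 1.21 J.

1.21 J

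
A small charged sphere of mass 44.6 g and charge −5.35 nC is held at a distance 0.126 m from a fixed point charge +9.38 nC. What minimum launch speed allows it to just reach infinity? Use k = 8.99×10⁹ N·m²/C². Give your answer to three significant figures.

0.0127 m/s

To just escape, total mechanical energy must reach zero at infinity: ½mv²_min + U = 0, so ½mv²_min = −U = |kQq|/r.
|U| = |kQq|/r = (8.99×10⁹ N·m²/C²)(9.38×10⁻⁹)(5.35×10⁻⁹)/(0.126) = 3.58×10⁻⁶ J.
v_min = √(2|U|/m) = √(2·3.58×10⁻⁶/0.0446) = 0.0127 m/s.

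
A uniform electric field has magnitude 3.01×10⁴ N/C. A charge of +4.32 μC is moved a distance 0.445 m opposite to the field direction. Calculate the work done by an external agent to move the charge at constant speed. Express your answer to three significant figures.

The potential change for a displacement 0.445 m opposite to the field direction is ΔV = +Ed = 1.34×10⁴ V.
W_ext = qΔV = 0.0579 J.

0.0579 J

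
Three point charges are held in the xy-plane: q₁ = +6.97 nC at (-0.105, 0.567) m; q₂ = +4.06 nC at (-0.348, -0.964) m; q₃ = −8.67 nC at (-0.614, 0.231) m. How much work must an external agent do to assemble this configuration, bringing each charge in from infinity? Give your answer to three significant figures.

-9.85×10⁻⁷ J

The assembly work is the sum of pairwise potential energies, U = Σ_{i<j} kqᵢqⱼ/rᵢⱼ.
Pair separations: r₁₂ = 1.55 m, r₁₃ = 0.610 m, r₂₃ = 1.22 m.
U = (1.64×10⁻⁷) + (-8.91×10⁻⁷) + (-2.58×10⁻⁷) = -9.85×10⁻⁷ J.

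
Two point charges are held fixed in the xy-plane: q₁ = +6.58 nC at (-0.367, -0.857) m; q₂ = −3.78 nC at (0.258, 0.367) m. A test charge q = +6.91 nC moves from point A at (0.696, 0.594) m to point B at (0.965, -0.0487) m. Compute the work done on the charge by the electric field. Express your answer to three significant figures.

The work done by the electric force is W_field = −ΔU = −q(V_B − V_A) = q(V_A − V_B).
At A: distances to the source charges are 1.80 m, 0.493 m; V_A = Σ kqᵢ/rᵢ = -36.0 V.
At B: distances to the source charges are 1.56 m, 0.820 m; V_B = Σ kqᵢ/rᵢ = -3.47 V.
ΔV = V_B − V_A = 32.5 V.
W_field = −qΔV = −(6.91×10⁻⁹ C)(32.5 V) = -2.25×10⁻⁷ J.

-2.25×10⁻⁷ J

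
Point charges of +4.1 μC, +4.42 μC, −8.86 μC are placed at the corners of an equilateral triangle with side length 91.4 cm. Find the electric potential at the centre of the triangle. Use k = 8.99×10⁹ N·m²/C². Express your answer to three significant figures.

-5790 V

The total potential is the scalar sum of each charge's contribution, V = Σ kqᵢ/rᵢ.
The distance from each vertex to the centroid is a/√3 = 0.528 m.
V = k[(4.10×10⁻⁶)/(0.528) + (4.42×10⁻⁶)/(0.528) + (-8.86×10⁻⁶)/(0.528)] = -5790 V.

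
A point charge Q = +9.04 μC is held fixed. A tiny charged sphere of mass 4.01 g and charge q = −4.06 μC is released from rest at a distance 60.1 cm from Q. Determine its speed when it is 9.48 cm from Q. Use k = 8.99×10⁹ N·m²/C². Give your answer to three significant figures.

Only the electrostatic force acts, so mechanical energy is conserved: ½mv² = U₁ − U₂ = kQq(1/r₁ − 1/r₂).
U₁ − U₂ = (8.99×10⁹ N·m²/C²)(9.04×10⁻⁶ C)(-4.06×10⁻⁶ C)(1/0.601 − 1/0.0948) = 2.93 J.
v = √(2·2.93/4.01×10⁻³) = 38.2 m/s.

38.2 m/s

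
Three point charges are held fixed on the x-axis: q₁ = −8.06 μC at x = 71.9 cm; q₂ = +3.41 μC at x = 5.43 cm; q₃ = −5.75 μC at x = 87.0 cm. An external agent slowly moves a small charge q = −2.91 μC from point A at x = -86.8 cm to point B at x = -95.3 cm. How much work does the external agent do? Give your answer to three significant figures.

For quasistatic motion the external work equals the change in potential energy: W_ext = qΔV = q(V_B − V_A).
At A: distances to the source charges are 1.59 m, 0.922 m, 1.74 m; V_A = Σ kqᵢ/rᵢ = -4.22×10⁴ V.
At B: distances to the source charges are 1.67 m, 1.01 m, 1.82 m; V_B = Σ kqᵢ/rᵢ = -4.13×10⁴ V.
ΔV = V_B − V_A = 903 V.
W_ext = qΔV = (-2.91×10⁻⁶ C)(903 V) = -2.63×10⁻³ J.

-2.63×10⁻³ J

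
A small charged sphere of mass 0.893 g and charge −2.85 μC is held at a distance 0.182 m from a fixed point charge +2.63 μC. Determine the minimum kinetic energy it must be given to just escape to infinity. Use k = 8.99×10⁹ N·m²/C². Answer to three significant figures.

To just escape, total mechanical energy must reach zero at infinity: ½mv²_min + U = 0, so ½mv²_min = −U = |kQq|/r.
|U| = |kQq|/r = (8.99×10⁹ N·m²/C²)(2.63×10⁻⁶)(2.85×10⁻⁶)/(0.182) = 0.370 J.

0.370 J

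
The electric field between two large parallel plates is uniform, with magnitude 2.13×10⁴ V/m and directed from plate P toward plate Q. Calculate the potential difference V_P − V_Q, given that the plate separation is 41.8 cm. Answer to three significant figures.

8900 V

In a uniform field, potential decreases in the direction of E: ΔV = −E·d for a displacement d parallel to E.
Going from Q to P is a displacement of 41.8 cm opposite to the field, so V_P − V_Q = +Ed = 8900 V.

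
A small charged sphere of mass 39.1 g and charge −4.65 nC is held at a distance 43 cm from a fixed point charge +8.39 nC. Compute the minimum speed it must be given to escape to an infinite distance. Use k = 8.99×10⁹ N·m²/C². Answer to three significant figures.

To just escape, total mechanical energy must reach zero at infinity: ½mv²_min + U = 0, so ½mv²_min = −U = |kQq|/r.
|U| = |kQq|/r = (8.99×10⁹ N·m²/C²)(8.39×10⁻⁹)(4.65×10⁻⁹)/(0.430) = 8.16×10⁻⁷ J.
v_min = √(2|U|/m) = √(2·8.16×10⁻⁷/0.0391) = 6.46×10⁻³ m/s.

6.46×10⁻³ m/s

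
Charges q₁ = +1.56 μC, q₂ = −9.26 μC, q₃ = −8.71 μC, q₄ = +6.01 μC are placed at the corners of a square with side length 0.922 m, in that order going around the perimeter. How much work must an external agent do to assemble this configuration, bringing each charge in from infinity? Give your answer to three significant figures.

The work to assemble the configuration equals its total potential energy, U = Σ kqᵢqⱼ/rᵢⱼ over all pairs.
The four side pairs have separation 0.922 m and the two diagonal pairs 1.30 m.
Summing all 6 pair terms gives U = -0.251 J.

-0.251 J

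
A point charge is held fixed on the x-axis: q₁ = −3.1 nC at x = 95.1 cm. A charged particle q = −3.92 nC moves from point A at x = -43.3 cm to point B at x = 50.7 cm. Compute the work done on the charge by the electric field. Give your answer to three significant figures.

-1.67×10⁻⁷ J

The work done by the electric force is W_field = −ΔU = −q(V_B − V_A) = q(V_A − V_B).
At A: distance to the source charge is 1.38 m; V_A = kq₁/r = -20.1 V.
At B: distance to the source charge is 0.444 m; V_B = kq₁/r = -62.8 V.
ΔV = V_B − V_A = -42.6 V.
W_field = −qΔV = −(-3.92×10⁻⁹ C)(-42.6 V) = -1.67×10⁻⁷ J.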